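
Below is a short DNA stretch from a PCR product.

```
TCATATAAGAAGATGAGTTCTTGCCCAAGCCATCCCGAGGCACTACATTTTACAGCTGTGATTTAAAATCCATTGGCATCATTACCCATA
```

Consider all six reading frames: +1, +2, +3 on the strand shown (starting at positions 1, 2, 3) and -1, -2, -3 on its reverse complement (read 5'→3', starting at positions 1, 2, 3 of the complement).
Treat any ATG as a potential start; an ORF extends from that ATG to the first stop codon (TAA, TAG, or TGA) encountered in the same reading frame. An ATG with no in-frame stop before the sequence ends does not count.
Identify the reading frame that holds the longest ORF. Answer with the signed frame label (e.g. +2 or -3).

Reverse complement (5'→3'): TATGGGTAATGATGCCAATGGATTTTAAATCACAGCTGTAAAATGTAGTGCCTCGGGATGGCTTGGGCAAGAACTCATCTTCTTATATGA
Frame +1: TCA TAT AAG AAG ATG AGT TCT TGC CCA AGC CAT CCC GAG GCA CTA CAT TTT ACA GCT GTG ATT TAA AAT CCA TTG GCA TCA TTA CCC ATA — ATG at 13, stop TAA at 64 → 54 nt.
Frame +2: CAT ATA AGA AGA TGA GTT CTT GCC CAA GCC ATC CCG AGG CAC TAC ATT TTA CAG CTG TGA TTT AAA ATC CAT TGG CAT CAT TAC CCA — no ATG→stop ORF.
Frame +3: ATA TAA GAA GAT GAG TTC TTG CCC AAG CCA TCC CGA GGC ACT ACA TTT TAC AGC TGT GAT TTA AAA TCC ATT GGC ATC ATT ACC CAT — no ATG→stop ORF.
Frame -1: TAT GGG TAA TGA TGC CAA TGG ATT TTA AAT CAC AGC TGT AAA ATG TAG TGC CTC GGG ATG GCT TGG GCA AGA ACT CAT CTT CTT ATA TGA — ATG at 43, stop TAG at 46 → 6 nt; ATG at 58, stop TGA at 88 → 33 nt.
Frame -2: ATG GGT AAT GAT GCC AAT GGA TTT TAA ATC ACA GCT GTA AAA TGT AGT GCC TCG GGA TGG CTT GGG CAA GAA CTC ATC TTC TTA TAT — ATG at 2, stop TAA at 26 → 27 nt.
Frame -3: TGG GTA ATG ATG CCA ATG GAT TTT AAA TCA CAG CTG TAA AAT GTA GTG CCT CGG GAT GGC TTG GGC AAG AAC TCA TCT TCT TAT ATG — ATG at 9, stop TAA at 39 → 33 nt; ATG at 12, stop TAA at 39 → 30 nt; ATG at 18, stop TAA at 39 → 24 nt.
Longest ORF is 54 nt in frame +1 (positions 13–66).

+1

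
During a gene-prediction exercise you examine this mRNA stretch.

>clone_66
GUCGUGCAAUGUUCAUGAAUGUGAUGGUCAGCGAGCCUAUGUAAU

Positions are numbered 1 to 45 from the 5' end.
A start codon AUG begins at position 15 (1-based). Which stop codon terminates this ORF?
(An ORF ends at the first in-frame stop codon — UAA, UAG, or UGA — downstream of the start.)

Codons from position 15: AUG (15–17), AAU (18–20), GUG (21–23), AUG (24–26), GUC (27–29), AGC (30–32), GAG (33–35), CCU (36–38), AUG (39–41), UAA (42–44).
The first in-frame stop codon is UAA.

UAA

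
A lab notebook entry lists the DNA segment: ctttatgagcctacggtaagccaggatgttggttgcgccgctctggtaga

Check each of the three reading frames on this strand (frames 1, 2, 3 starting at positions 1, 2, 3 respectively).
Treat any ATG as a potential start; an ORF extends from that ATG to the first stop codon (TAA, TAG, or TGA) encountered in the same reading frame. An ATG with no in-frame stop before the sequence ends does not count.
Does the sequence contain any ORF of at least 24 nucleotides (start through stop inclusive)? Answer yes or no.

Frame 1: CTT TAT GAG CCT ACG GTA AGC CAG GAT GTT GGT TGC GCC GCT CTG GTA — no ATG→stop ORF.
Frame 2: TTT ATG AGC CTA CGG TAA GCC AGG ATG TTG GTT GCG CCG CTC TGG TAG — ATG at 5, stop TAA at 17 → 15 nt; ATG at 26, stop TAG at 47 → 24 nt.
Frame 3: TTA TGA GCC TAC GGT AAG CCA GGA TGT TGG TTG CGC CGC TCT GGT AGA — no ATG→stop ORF.
Frame 2 has an ORF of 24 nucleotides (positions 26–49) ≥ 24, so yes.

yes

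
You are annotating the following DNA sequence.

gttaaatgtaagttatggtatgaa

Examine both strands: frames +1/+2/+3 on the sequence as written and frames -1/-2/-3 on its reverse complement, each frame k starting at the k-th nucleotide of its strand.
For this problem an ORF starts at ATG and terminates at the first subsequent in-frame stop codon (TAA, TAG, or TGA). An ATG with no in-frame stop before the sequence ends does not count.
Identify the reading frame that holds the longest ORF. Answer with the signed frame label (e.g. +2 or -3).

+3

Reverse complement (5'→3'): TTCATACCATAACTTACATTTAAC
Frame +1: GTT AAA TGT AAG TTA TGG TAT GAA — no ATG→stop ORF.
Frame +2: TTA AAT GTA AGT TAT GGT ATG — no ATG→stop ORF.
Frame +3: TAA ATG TAA GTT ATG GTA TGA — ATG at 6, stop TAA at 9 → 6 nt; ATG at 15, stop TGA at 21 → 9 nt.
Frame -1: TTC ATA CCA TAA CTT ACA TTT AAC — no ATG→stop ORF.
Frame -2: TCA TAC CAT AAC TTA CAT TTA — no ATG→stop ORF.
Frame -3: CAT ACC ATA ACT TAC ATT TAA — no ATG→stop ORF.
Longest ORF is 9 nt in frame +3 (positions 15–23).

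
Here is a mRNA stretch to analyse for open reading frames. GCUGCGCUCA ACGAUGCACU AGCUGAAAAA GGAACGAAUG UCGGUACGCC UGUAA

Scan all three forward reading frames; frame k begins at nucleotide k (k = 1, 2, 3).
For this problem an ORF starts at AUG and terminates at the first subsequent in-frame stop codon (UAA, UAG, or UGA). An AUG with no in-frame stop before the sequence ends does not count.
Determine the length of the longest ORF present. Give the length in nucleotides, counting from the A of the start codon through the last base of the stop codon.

18

Frame 1: GCU GCG CUC AAC GAU GCA CUA GCU GAA AAA GGA ACG AAU GUC GGU ACG CCU GUA — no AUG→stop ORF.
Frame 2: CUG CGC UCA ACG AUG CAC UAG CUG AAA AAG GAA CGA AUG UCG GUA CGC CUG UAA — AUG at 14, stop UAG at 20 → 9 nt; AUG at 38, stop UAA at 53 → 18 nt.
Frame 3: UGC GCU CAA CGA UGC ACU AGC UGA AAA AGG AAC GAA UGU CGG UAC GCC UGU — no AUG→stop ORF.
Longest: frame 2, positions 38–55, 18 nt = 6 codons = 5 aa. → 18 nucleotides.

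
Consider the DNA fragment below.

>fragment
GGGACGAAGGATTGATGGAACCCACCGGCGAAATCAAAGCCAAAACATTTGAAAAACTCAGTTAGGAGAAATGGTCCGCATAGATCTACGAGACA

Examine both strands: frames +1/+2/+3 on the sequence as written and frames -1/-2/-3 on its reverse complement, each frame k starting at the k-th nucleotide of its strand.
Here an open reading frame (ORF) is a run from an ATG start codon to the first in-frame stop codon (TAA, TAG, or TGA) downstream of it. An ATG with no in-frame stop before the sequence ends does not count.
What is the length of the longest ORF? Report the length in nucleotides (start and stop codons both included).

Reverse complement (5'→3'): TGTCTCGTAGATCTATGCGGACCATTTCTCCTAACTGAGTTTTTCAAATGTTTTGGCTTTGATTTCGCCGGTGGGTTCCATCAATCCTTCGTCCC
Frame +1: GGG ACG AAG GAT TGA TGG AAC CCA CCG GCG AAA TCA AAG CCA AAA CAT TTG AAA AAC TCA GTT AGG AGA AAT GGT CCG CAT AGA TCT ACG AGA — no ATG→stop ORF.
Frame +2: GGA CGA AGG ATT GAT GGA ACC CAC CGG CGA AAT CAA AGC CAA AAC ATT TGA AAA ACT CAG TTA GGA GAA ATG GTC CGC ATA GAT CTA CGA GAC — no ATG→stop ORF.
Frame +3: GAC GAA GGA TTG ATG GAA CCC ACC GGC GAA ATC AAA GCC AAA ACA TTT GAA AAA CTC AGT TAG GAG AAA TGG TCC GCA TAG ATC TAC GAG ACA — ATG at 15, stop TAG at 63 → 51 nt.
Frame -1: TGT CTC GTA GAT CTA TGC GGA CCA TTT CTC CTA ACT GAG TTT TTC AAA TGT TTT GGC TTT GAT TTC GCC GGT GGG TTC CAT CAA TCC TTC GTC — no ATG→stop ORF.
Frame -2: GTC TCG TAG ATC TAT GCG GAC CAT TTC TCC TAA CTG AGT TTT TCA AAT GTT TTG GCT TTG ATT TCG CCG GTG GGT TCC ATC AAT CCT TCG TCC — no ATG→stop ORF.
Frame -3: TCT CGT AGA TCT ATG CGG ACC ATT TCT CCT AAC TGA GTT TTT CAA ATG TTT TGG CTT TGA TTT CGC CGG TGG GTT CCA TCA ATC CTT CGT CCC — ATG at 15, stop TGA at 36 → 24 nt; ATG at 48, stop TGA at 60 → 15 nt.
Longest: frame +3, positions 15–65, 51 nt = 17 codons = 16 aa. → 51 nucleotides.

51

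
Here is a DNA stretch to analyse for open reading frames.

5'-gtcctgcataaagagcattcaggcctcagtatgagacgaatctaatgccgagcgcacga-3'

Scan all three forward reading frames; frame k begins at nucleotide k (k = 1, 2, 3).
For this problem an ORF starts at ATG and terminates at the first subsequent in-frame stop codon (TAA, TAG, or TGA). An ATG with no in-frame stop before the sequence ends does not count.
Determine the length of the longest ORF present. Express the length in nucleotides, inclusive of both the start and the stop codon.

15

Frame 1: GTC CTG CAT AAA GAG CAT TCA GGC CTC AGT ATG AGA CGA ATC TAA TGC CGA GCG CAC — ATG at 31, stop TAA at 43 → 15 nt.
Frame 2: TCC TGC ATA AAG AGC ATT CAG GCC TCA GTA TGA GAC GAA TCT AAT GCC GAG CGC ACG — no ATG→stop ORF.
Frame 3: CCT GCA TAA AGA GCA TTC AGG CCT CAG TAT GAG ACG AAT CTA ATG CCG AGC GCA CGA — no ATG→stop ORF.
Longest: frame 1, positions 31–45, 15 nt = 5 codons = 4 aa. → 15 nucleotides.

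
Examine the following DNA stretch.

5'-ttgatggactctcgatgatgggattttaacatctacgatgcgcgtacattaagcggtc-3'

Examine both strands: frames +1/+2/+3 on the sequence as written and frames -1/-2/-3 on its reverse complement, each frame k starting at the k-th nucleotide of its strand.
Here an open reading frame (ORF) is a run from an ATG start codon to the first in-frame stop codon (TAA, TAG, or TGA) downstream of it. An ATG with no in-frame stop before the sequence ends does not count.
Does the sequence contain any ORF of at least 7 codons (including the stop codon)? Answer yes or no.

Reverse complement (5'→3'): GACCGCTTAATGTACGCGCATCGTAGATGTTAAAATCCCATCATCGAGAGTCCATCAA
Frame +1: TTG ATG GAC TCT CGA TGA TGG GAT TTT AAC ATC TAC GAT GCG CGT ACA TTA AGC GGT — ATG at 4, stop TGA at 16 → 15 nt.
Frame +2: TGA TGG ACT CTC GAT GAT GGG ATT TTA ACA TCT ACG ATG CGC GTA CAT TAA GCG GTC — ATG at 38, stop TAA at 50 → 15 nt.
Frame +3: GAT GGA CTC TCG ATG ATG GGA TTT TAA CAT CTA CGA TGC GCG TAC ATT AAG CGG — ATG at 15, stop TAA at 27 → 15 nt; ATG at 18, stop TAA at 27 → 12 nt.
Frame -1: GAC CGC TTA ATG TAC GCG CAT CGT AGA TGT TAA AAT CCC ATC ATC GAG AGT CCA TCA — ATG at 10, stop TAA at 31 → 24 nt.
Frame -2: ACC GCT TAA TGT ACG CGC ATC GTA GAT GTT AAA ATC CCA TCA TCG AGA GTC CAT CAA — no ATG→stop ORF.
Frame -3: CCG CTT AAT GTA CGC GCA TCG TAG ATG TTA AAA TCC CAT CAT CGA GAG TCC ATC — no ATG→stop ORF.
Frame -1 has an ORF of 8 codons (positions 10–33) ≥ 7, so yes.

yes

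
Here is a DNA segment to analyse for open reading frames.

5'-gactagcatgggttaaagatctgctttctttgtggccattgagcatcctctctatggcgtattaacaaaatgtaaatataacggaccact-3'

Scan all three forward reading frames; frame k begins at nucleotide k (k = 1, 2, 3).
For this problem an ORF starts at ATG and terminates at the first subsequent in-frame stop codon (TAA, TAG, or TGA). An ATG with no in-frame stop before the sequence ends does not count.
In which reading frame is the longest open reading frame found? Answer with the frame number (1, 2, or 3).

3

Frame 1: GAC TAG CAT GGG TTA AAG ATC TGC TTT CTT TGT GGC CAT TGA GCA TCC TCT CTA TGG CGT ATT AAC AAA ATG TAA ATA TAA CGG ACC ACT — ATG at 70, stop TAA at 73 → 6 nt.
Frame 2: ACT AGC ATG GGT TAA AGA TCT GCT TTC TTT GTG GCC ATT GAG CAT CCT CTC TAT GGC GTA TTA ACA AAA TGT AAA TAT AAC GGA CCA — ATG at 8, stop TAA at 14 → 9 nt.
Frame 3: CTA GCA TGG GTT AAA GAT CTG CTT TCT TTG TGG CCA TTG AGC ATC CTC TCT ATG GCG TAT TAA CAA AAT GTA AAT ATA ACG GAC CAC — ATG at 54, stop TAA at 63 → 12 nt.
Longest ORF is 12 nt in frame 3 (positions 54–65).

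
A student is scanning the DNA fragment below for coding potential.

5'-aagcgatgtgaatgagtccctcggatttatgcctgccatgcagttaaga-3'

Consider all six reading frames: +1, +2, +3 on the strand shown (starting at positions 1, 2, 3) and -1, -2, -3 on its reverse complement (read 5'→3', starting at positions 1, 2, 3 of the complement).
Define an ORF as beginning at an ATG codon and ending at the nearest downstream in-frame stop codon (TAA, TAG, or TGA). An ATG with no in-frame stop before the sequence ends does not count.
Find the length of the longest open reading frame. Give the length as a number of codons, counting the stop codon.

Reverse complement (5'→3'): TCTTAACTGCATGGCAGGCATAAATCCGAGGGACTCATTCACATCGCTT
Frame +1: AAG CGA TGT GAA TGA GTC CCT CGG ATT TAT GCC TGC CAT GCA GTT AAG — no ATG→stop ORF.
Frame +2: AGC GAT GTG AAT GAG TCC CTC GGA TTT ATG CCT GCC ATG CAG TTA AGA — no ATG→stop ORF.
Frame +3: GCG ATG TGA ATG AGT CCC TCG GAT TTA TGC CTG CCA TGC AGT TAA — ATG at 6, stop TGA at 9 → 6 nt; ATG at 12, stop TAA at 45 → 36 nt.
Frame -1: TCT TAA CTG CAT GGC AGG CAT AAA TCC GAG GGA CTC ATT CAC ATC GCT — no ATG→stop ORF.
Frame -2: CTT AAC TGC ATG GCA GGC ATA AAT CCG AGG GAC TCA TTC ACA TCG CTT — no ATG→stop ORF.
Frame -3: TTA ACT GCA TGG CAG GCA TAA ATC CGA GGG ACT CAT TCA CAT CGC — no ATG→stop ORF.
Longest: frame +3, positions 12–47, 36 nt = 12 codons = 11 aa. → 12 codons.

12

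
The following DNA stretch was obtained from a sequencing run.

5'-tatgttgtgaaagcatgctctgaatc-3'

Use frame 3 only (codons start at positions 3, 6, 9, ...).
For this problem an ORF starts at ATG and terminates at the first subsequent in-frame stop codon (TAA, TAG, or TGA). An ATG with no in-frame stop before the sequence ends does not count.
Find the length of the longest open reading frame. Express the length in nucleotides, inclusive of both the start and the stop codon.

Frame 3: TGT TGT GAA AGC ATG CTC TGA ATC — ATG at 15, stop TGA at 21 → 9 nt.
Longest: frame 3, positions 15–23, 9 nt = 3 codons = 2 aa. → 9 nucleotides.

9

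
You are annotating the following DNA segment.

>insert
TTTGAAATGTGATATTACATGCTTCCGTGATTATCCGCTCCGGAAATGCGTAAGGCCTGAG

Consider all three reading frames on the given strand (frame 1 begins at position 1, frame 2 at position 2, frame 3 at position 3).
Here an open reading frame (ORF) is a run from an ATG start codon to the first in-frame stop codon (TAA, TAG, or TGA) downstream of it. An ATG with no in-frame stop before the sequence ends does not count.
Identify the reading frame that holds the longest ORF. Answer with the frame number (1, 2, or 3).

Frame 1: TTT GAA ATG TGA TAT TAC ATG CTT CCG TGA TTA TCC GCT CCG GAA ATG CGT AAG GCC TGA — ATG at 7, stop TGA at 10 → 6 nt; ATG at 19, stop TGA at 28 → 12 nt; ATG at 46, stop TGA at 58 → 15 nt.
Frame 2: TTG AAA TGT GAT ATT ACA TGC TTC CGT GAT TAT CCG CTC CGG AAA TGC GTA AGG CCT GAG — no ATG→stop ORF.
Frame 3: TGA AAT GTG ATA TTA CAT GCT TCC GTG ATT ATC CGC TCC GGA AAT GCG TAA GGC CTG — no ATG→stop ORF.
Longest ORF is 15 nt in frame 1 (positions 46–60).

1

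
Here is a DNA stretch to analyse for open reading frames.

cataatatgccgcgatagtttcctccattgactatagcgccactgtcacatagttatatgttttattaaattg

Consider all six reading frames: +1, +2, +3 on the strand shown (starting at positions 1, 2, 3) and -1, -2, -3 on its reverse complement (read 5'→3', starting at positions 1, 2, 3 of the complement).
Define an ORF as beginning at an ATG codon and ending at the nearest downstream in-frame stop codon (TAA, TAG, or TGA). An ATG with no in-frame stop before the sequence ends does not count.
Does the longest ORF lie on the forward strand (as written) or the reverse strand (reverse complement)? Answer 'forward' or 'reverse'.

Reverse complement (5'→3'): CAATTTAATAAAACATATAACTATGTGACAGTGGCGCTATAGTCAATGGAGGAAACTATCGCGGCATATTATG
Frame +1: CAT AAT ATG CCG CGA TAG TTT CCT CCA TTG ACT ATA GCG CCA CTG TCA CAT AGT TAT ATG TTT TAT TAA ATT — ATG at 7, stop TAG at 16 → 12 nt; ATG at 58, stop TAA at 67 → 12 nt.
Frame +2: ATA ATA TGC CGC GAT AGT TTC CTC CAT TGA CTA TAG CGC CAC TGT CAC ATA GTT ATA TGT TTT ATT AAA TTG — no ATG→stop ORF.
Frame +3: TAA TAT GCC GCG ATA GTT TCC TCC ATT GAC TAT AGC GCC ACT GTC ACA TAG TTA TAT GTT TTA TTA AAT — no ATG→stop ORF.
Frame -1: CAA TTT AAT AAA ACA TAT AAC TAT GTG ACA GTG GCG CTA TAG TCA ATG GAG GAA ACT ATC GCG GCA TAT TAT — no ATG→stop ORF.
Frame -2: AAT TTA ATA AAA CAT ATA ACT ATG TGA CAG TGG CGC TAT AGT CAA TGG AGG AAA CTA TCG CGG CAT ATT ATG — ATG at 23, stop TGA at 26 → 6 nt.
Frame -3: ATT TAA TAA AAC ATA TAA CTA TGT GAC AGT GGC GCT ATA GTC AAT GGA GGA AAC TAT CGC GGC ATA TTA — no ATG→stop ORF.
Forward-strand max 12 nt; reverse-strand max 6 nt. The forward strand has the longer ORF.

forward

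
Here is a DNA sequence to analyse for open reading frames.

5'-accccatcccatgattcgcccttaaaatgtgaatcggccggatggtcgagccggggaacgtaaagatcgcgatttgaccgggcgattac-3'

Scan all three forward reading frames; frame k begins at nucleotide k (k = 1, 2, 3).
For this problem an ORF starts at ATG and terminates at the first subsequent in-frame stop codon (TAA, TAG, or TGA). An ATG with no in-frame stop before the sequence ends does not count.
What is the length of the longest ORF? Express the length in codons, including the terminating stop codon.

Frame 1: ACC CCA TCC CAT GAT TCG CCC TTA AAA TGT GAA TCG GCC GGA TGG TCG AGC CGG GGA ACG TAA AGA TCG CGA TTT GAC CGG GCG ATT — no ATG→stop ORF.
Frame 2: CCC CAT CCC ATG ATT CGC CCT TAA AAT GTG AAT CGG CCG GAT GGT CGA GCC GGG GAA CGT AAA GAT CGC GAT TTG ACC GGG CGA TTA — ATG at 11, stop TAA at 23 → 15 nt.
Frame 3: CCC ATC CCA TGA TTC GCC CTT AAA ATG TGA ATC GGC CGG ATG GTC GAG CCG GGG AAC GTA AAG ATC GCG ATT TGA CCG GGC GAT TAC — ATG at 27, stop TGA at 30 → 6 nt; ATG at 42, stop TGA at 75 → 36 nt.
Longest: frame 3, positions 42–77, 36 nt = 12 codons = 11 aa. → 12 codons.

12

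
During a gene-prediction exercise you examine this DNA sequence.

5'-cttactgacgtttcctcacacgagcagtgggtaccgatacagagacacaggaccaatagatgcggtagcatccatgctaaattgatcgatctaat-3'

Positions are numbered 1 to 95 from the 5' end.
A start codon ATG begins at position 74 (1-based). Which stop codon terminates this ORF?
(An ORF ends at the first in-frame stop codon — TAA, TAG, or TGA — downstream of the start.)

Codons from position 74: ATG (74–76), CTA (77–79), AAT (80–82), TGA (83–85).
The first in-frame stop codon is TGA.

TGA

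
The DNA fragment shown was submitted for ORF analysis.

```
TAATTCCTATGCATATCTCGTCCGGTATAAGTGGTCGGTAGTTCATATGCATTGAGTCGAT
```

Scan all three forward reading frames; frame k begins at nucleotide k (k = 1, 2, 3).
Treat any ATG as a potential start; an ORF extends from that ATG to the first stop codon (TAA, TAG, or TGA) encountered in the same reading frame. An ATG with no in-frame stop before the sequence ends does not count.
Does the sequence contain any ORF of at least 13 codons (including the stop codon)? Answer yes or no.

no

Frame 1: TAA TTC CTA TGC ATA TCT CGT CCG GTA TAA GTG GTC GGT AGT TCA TAT GCA TTG AGT CGA — no ATG→stop ORF.
Frame 2: AAT TCC TAT GCA TAT CTC GTC CGG TAT AAG TGG TCG GTA GTT CAT ATG CAT TGA GTC GAT — ATG at 47, stop TGA at 53 → 9 nt.
Frame 3: ATT CCT ATG CAT ATC TCG TCC GGT ATA AGT GGT CGG TAG TTC ATA TGC ATT GAG TCG — ATG at 9, stop TAG at 39 → 33 nt.
Largest ORF found is 11 codons < 13, so no.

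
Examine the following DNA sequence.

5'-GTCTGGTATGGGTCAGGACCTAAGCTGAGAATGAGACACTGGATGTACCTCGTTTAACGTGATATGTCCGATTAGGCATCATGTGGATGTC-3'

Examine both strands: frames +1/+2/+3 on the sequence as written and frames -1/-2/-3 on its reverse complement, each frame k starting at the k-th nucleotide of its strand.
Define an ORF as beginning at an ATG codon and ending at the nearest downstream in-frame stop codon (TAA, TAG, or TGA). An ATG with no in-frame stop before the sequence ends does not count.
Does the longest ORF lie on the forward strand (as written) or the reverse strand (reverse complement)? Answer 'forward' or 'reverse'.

reverse

Reverse complement (5'→3'): GACATCCACATGATGCCTAATCGGACATATCACGTTAAACGAGGTACATCCAGTGTCTCATTCTCAGCTTAGGTCCTGACCCATACCAGAC
Frame +1: GTC TGG TAT GGG TCA GGA CCT AAG CTG AGA ATG AGA CAC TGG ATG TAC CTC GTT TAA CGT GAT ATG TCC GAT TAG GCA TCA TGT GGA TGT — ATG at 31, stop TAA at 55 → 27 nt; ATG at 43, stop TAA at 55 → 15 nt; ATG at 64, stop TAG at 73 → 12 nt.
Frame +2: TCT GGT ATG GGT CAG GAC CTA AGC TGA GAA TGA GAC ACT GGA TGT ACC TCG TTT AAC GTG ATA TGT CCG ATT AGG CAT CAT GTG GAT GTC — ATG at 8, stop TGA at 26 → 21 nt.
Frame +3: CTG GTA TGG GTC AGG ACC TAA GCT GAG AAT GAG ACA CTG GAT GTA CCT CGT TTA ACG TGA TAT GTC CGA TTA GGC ATC ATG TGG ATG — no ATG→stop ORF.
Frame -1: GAC ATC CAC ATG ATG CCT AAT CGG ACA TAT CAC GTT AAA CGA GGT ACA TCC AGT GTC TCA TTC TCA GCT TAG GTC CTG ACC CAT ACC AGA — ATG at 10, stop TAG at 70 → 63 nt; ATG at 13, stop TAG at 70 → 60 nt.
Frame -2: ACA TCC ACA TGA TGC CTA ATC GGA CAT ATC ACG TTA AAC GAG GTA CAT CCA GTG TCT CAT TCT CAG CTT AGG TCC TGA CCC ATA CCA GAC — no ATG→stop ORF.
Frame -3: CAT CCA CAT GAT GCC TAA TCG GAC ATA TCA CGT TAA ACG AGG TAC ATC CAG TGT CTC ATT CTC AGC TTA GGT CCT GAC CCA TAC CAG — no ATG→stop ORF.
Forward-strand max 27 nt; reverse-strand max 63 nt. The reverse strand has the longer ORF.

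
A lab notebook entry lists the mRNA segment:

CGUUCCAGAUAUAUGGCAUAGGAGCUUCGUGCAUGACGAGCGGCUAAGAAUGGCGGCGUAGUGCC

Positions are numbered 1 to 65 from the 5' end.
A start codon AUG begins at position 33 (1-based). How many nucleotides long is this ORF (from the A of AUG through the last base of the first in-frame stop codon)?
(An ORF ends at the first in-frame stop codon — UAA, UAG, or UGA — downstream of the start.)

15

Codons from position 33: AUG (33–35), ACG (36–38), AGC (39–41), GGC (42–44), UAA (45–47).
UAA is the first in-frame stop; ORF spans 33–47, 15 nucleotides.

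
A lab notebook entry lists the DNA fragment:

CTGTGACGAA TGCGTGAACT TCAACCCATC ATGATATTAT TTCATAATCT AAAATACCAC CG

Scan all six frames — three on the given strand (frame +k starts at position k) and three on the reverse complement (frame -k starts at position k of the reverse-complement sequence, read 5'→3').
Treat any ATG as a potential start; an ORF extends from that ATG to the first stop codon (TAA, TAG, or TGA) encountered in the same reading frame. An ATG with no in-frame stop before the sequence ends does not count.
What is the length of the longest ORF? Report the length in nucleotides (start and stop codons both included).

Reverse complement (5'→3'): CGGTGGTATTTTAGATTATGAAATAATATCATGATGGGTTGAAGTTCACGCATTCGTCACAG
Frame +1: CTG TGA CGA ATG CGT GAA CTT CAA CCC ATC ATG ATA TTA TTT CAT AAT CTA AAA TAC CAC — no ATG→stop ORF.
Frame +2: TGT GAC GAA TGC GTG AAC TTC AAC CCA TCA TGA TAT TAT TTC ATA ATC TAA AAT ACC ACC — no ATG→stop ORF.
Frame +3: GTG ACG AAT GCG TGA ACT TCA ACC CAT CAT GAT ATT ATT TCA TAA TCT AAA ATA CCA CCG — no ATG→stop ORF.
Frame -1: CGG TGG TAT TTT AGA TTA TGA AAT AAT ATC ATG ATG GGT TGA AGT TCA CGC ATT CGT CAC — ATG at 31, stop TGA at 40 → 12 nt; ATG at 34, stop TGA at 40 → 9 nt.
Frame -2: GGT GGT ATT TTA GAT TAT GAA ATA ATA TCA TGA TGG GTT GAA GTT CAC GCA TTC GTC ACA — no ATG→stop ORF.
Frame -3: GTG GTA TTT TAG ATT ATG AAA TAA TAT CAT GAT GGG TTG AAG TTC ACG CAT TCG TCA CAG — ATG at 18, stop TAA at 24 → 9 nt.
Longest: frame -1, positions 31–42, 12 nt = 4 codons = 3 aa. → 12 nucleotides.

12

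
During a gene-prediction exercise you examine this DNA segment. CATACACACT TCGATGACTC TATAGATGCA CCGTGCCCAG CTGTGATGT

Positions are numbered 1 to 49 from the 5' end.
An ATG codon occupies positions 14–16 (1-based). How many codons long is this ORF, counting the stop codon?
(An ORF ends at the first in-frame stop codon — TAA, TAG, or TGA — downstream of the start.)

4

Codons from position 14: ATG (14–16), ACT (17–19), CTA (20–22), TAG (23–25).
TAG is the first in-frame stop; that's 4 codons including the stop.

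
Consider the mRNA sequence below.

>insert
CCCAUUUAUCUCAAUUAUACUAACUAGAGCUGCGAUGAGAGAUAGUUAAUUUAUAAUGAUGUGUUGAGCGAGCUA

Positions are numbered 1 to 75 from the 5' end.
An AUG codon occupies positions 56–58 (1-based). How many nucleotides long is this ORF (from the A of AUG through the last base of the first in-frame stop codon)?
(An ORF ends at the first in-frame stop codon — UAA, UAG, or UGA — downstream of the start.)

12

Codons from position 56: AUG (56–58), AUG (59–61), UGU (62–64), UGA (65–67).
UGA is the first in-frame stop; ORF spans 56–67, 12 nucleotides.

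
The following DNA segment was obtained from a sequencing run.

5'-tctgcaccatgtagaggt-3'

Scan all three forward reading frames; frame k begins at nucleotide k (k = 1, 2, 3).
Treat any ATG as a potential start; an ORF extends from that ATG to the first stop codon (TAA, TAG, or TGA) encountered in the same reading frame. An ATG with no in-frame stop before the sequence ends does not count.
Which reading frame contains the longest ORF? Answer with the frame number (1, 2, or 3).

3

Frame 1: TCT GCA CCA TGT AGA GGT — no ATG→stop ORF.
Frame 2: CTG CAC CAT GTA GAG — no ATG→stop ORF.
Frame 3: TGC ACC ATG TAG AGG — ATG at 9, stop TAG at 12 → 6 nt.
Longest ORF is 6 nt in frame 3 (positions 9–14).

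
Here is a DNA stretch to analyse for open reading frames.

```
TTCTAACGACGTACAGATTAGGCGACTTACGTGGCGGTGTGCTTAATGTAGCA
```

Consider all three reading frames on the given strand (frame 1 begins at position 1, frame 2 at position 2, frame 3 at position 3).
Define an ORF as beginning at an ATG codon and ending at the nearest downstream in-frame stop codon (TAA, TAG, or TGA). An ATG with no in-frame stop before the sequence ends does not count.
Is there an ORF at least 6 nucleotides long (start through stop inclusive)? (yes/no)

Frame 1: TTC TAA CGA CGT ACA GAT TAG GCG ACT TAC GTG GCG GTG TGC TTA ATG TAG — ATG at 46, stop TAG at 49 → 6 nt.
Frame 2: TCT AAC GAC GTA CAG ATT AGG CGA CTT ACG TGG CGG TGT GCT TAA TGT AGC — no ATG→stop ORF.
Frame 3: CTA ACG ACG TAC AGA TTA GGC GAC TTA CGT GGC GGT GTG CTT AAT GTA GCA — no ATG→stop ORF.
Frame 1 has an ORF of 6 nucleotides (positions 46–51) ≥ 6, so yes.

yes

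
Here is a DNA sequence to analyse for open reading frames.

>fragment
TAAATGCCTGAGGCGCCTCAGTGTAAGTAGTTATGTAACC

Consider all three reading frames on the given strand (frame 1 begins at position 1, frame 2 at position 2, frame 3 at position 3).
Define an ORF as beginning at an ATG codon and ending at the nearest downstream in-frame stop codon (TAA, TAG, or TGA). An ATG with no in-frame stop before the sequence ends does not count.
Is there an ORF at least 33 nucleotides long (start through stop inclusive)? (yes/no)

Frame 1: TAA ATG CCT GAG GCG CCT CAG TGT AAG TAG TTA TGT AAC — ATG at 4, stop TAG at 28 → 27 nt.
Frame 2: AAA TGC CTG AGG CGC CTC AGT GTA AGT AGT TAT GTA ACC — no ATG→stop ORF.
Frame 3: AAT GCC TGA GGC GCC TCA GTG TAA GTA GTT ATG TAA — ATG at 33, stop TAA at 36 → 6 nt.
Largest ORF found is 27 nucleotides < 33, so no.

no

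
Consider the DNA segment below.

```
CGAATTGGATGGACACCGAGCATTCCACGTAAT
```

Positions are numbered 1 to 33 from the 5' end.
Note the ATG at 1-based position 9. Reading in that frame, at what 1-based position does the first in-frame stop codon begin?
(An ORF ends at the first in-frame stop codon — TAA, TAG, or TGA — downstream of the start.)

30

Codons from position 9: ATG (9–11), GAC (12–14), ACC (15–17), GAG (18–20), CAT (21–23), TCC (24–26), ACG (27–29), TAA (30–32).
TAA is a stop codon; it begins at position 30.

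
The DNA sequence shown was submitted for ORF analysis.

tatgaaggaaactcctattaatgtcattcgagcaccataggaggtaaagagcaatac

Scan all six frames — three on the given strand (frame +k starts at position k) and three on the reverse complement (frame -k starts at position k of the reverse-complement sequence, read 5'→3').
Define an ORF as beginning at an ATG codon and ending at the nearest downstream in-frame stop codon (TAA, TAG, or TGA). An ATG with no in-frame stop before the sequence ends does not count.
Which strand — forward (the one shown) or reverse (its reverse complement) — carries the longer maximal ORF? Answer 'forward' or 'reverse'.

Reverse complement (5'→3'): GTATTGCTCTTTACCTCCTATGGTGCTCGAATGACATTAATAGGAGTTTCCTTCATA
Frame +1: TAT GAA GGA AAC TCC TAT TAA TGT CAT TCG AGC ACC ATA GGA GGT AAA GAG CAA TAC — no ATG→stop ORF.
Frame +2: ATG AAG GAA ACT CCT ATT AAT GTC ATT CGA GCA CCA TAG GAG GTA AAG AGC AAT — ATG at 2, stop TAG at 38 → 39 nt.
Frame +3: TGA AGG AAA CTC CTA TTA ATG TCA TTC GAG CAC CAT AGG AGG TAA AGA GCA ATA — ATG at 21, stop TAA at 45 → 27 nt.
Frame -1: GTA TTG CTC TTT ACC TCC TAT GGT GCT CGA ATG ACA TTA ATA GGA GTT TCC TTC ATA — no ATG→stop ORF.
Frame -2: TAT TGC TCT TTA CCT CCT ATG GTG CTC GAA TGA CAT TAA TAG GAG TTT CCT TCA — ATG at 20, stop TGA at 32 → 15 nt.
Frame -3: ATT GCT CTT TAC CTC CTA TGG TGC TCG AAT GAC ATT AAT AGG AGT TTC CTT CAT — no ATG→stop ORF.
Forward-strand max 39 nt; reverse-strand max 15 nt. The forward strand has the longer ORF.

forward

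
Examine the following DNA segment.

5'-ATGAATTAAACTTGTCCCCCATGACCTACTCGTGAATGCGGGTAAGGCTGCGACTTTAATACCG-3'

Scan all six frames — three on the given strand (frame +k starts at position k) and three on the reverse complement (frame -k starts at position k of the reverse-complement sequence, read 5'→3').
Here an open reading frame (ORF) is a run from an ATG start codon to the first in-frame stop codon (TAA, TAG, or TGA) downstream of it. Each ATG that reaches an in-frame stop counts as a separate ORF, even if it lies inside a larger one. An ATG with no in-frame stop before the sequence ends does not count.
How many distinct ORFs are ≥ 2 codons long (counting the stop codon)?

Reverse complement (5'→3'): CGGTATTAAAGTCGCAGCCTTACCCGCATTCACGAGTAGGTCATGGGGGACAAGTTTAATTCAT
Frame +1: ATG AAT TAA ACT TGT CCC CCA TGA CCT ACT CGT GAA TGC GGG TAA GGC TGC GAC TTT AAT ACC — ATG at 1, stop TAA at 7 → 9 nt.
Frame +2: TGA ATT AAA CTT GTC CCC CAT GAC CTA CTC GTG AAT GCG GGT AAG GCT GCG ACT TTA ATA CCG — no ATG→stop ORF.
Frame +3: GAA TTA AAC TTG TCC CCC ATG ACC TAC TCG TGA ATG CGG GTA AGG CTG CGA CTT TAA TAC — ATG at 21, stop TGA at 33 → 15 nt; ATG at 36, stop TAA at 57 → 24 nt.
Frame -1: CGG TAT TAA AGT CGC AGC CTT ACC CGC ATT CAC GAG TAG GTC ATG GGG GAC AAG TTT AAT TCA — no ATG→stop ORF.
Frame -2: GGT ATT AAA GTC GCA GCC TTA CCC GCA TTC ACG AGT AGG TCA TGG GGG ACA AGT TTA ATT CAT — no ATG→stop ORF.
Frame -3: GTA TTA AAG TCG CAG CCT TAC CCG CAT TCA CGA GTA GGT CAT GGG GGA CAA GTT TAA TTC — no ATG→stop ORF.
ORFs ≥ 2 codons: frame +1 1–9 (3 codons), frame +3 21–35 (5 codons), frame +3 36–59 (8 codons). Count = 3.

3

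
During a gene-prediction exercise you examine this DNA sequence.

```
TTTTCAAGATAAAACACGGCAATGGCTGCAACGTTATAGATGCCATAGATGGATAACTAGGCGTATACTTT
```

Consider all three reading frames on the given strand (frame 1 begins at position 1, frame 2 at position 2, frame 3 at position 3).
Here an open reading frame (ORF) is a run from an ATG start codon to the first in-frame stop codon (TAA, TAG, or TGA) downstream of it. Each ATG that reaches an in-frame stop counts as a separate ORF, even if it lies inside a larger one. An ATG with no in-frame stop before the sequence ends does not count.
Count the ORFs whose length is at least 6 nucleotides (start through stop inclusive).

3

Frame 1: TTT TCA AGA TAA AAC ACG GCA ATG GCT GCA ACG TTA TAG ATG CCA TAG ATG GAT AAC TAG GCG TAT ACT — ATG at 22, stop TAG at 37 → 18 nt; ATG at 40, stop TAG at 46 → 9 nt; ATG at 49, stop TAG at 58 → 12 nt.
Frame 2: TTT CAA GAT AAA ACA CGG CAA TGG CTG CAA CGT TAT AGA TGC CAT AGA TGG ATA ACT AGG CGT ATA CTT — no ATG→stop ORF.
Frame 3: TTC AAG ATA AAA CAC GGC AAT GGC TGC AAC GTT ATA GAT GCC ATA GAT GGA TAA CTA GGC GTA TAC TTT — no ATG→stop ORF.
ORFs ≥ 6 nucleotides: frame 1 22–39 (18 nucleotides), frame 1 40–48 (9 nucleotides), frame 1 49–60 (12 nucleotides). Count = 3.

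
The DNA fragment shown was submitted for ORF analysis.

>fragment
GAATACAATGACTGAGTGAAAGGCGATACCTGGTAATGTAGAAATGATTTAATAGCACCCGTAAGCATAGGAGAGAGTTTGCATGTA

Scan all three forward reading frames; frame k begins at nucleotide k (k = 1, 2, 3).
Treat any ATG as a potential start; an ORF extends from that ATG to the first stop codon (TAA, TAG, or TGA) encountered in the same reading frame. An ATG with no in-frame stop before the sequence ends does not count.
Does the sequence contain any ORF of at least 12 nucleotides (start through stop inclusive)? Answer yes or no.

Frame 1: GAA TAC AAT GAC TGA GTG AAA GGC GAT ACC TGG TAA TGT AGA AAT GAT TTA ATA GCA CCC GTA AGC ATA GGA GAG AGT TTG CAT GTA — no ATG→stop ORF.
Frame 2: AAT ACA ATG ACT GAG TGA AAG GCG ATA CCT GGT AAT GTA GAA ATG ATT TAA TAG CAC CCG TAA GCA TAG GAG AGA GTT TGC ATG — ATG at 8, stop TGA at 17 → 12 nt; ATG at 44, stop TAA at 50 → 9 nt.
Frame 3: ATA CAA TGA CTG AGT GAA AGG CGA TAC CTG GTA ATG TAG AAA TGA TTT AAT AGC ACC CGT AAG CAT AGG AGA GAG TTT GCA TGT — ATG at 36, stop TAG at 39 → 6 nt.
Frame 2 has an ORF of 12 nucleotides (positions 8–19) ≥ 12, so yes.

yes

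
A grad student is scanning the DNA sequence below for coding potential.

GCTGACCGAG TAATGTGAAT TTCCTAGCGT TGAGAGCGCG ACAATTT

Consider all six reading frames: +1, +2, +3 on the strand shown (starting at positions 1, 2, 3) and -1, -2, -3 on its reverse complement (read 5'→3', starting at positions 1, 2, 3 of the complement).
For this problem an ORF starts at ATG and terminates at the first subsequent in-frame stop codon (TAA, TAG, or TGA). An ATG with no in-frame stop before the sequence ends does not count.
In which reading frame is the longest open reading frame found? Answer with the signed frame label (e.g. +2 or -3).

Reverse complement (5'→3'): AAATTGTCGCGCTCTCAACGCTAGGAAATTCACATTACTCGGTCAGC
Frame +1: GCT GAC CGA GTA ATG TGA ATT TCC TAG CGT TGA GAG CGC GAC AAT — ATG at 13, stop TGA at 16 → 6 nt.
Frame +2: CTG ACC GAG TAA TGT GAA TTT CCT AGC GTT GAG AGC GCG ACA ATT — no ATG→stop ORF.
Frame +3: TGA CCG AGT AAT GTG AAT TTC CTA GCG TTG AGA GCG CGA CAA TTT — no ATG→stop ORF.
Frame -1: AAA TTG TCG CGC TCT CAA CGC TAG GAA ATT CAC ATT ACT CGG TCA — no ATG→stop ORF.
Frame -2: AAT TGT CGC GCT CTC AAC GCT AGG AAA TTC ACA TTA CTC GGT CAG — no ATG→stop ORF.
Frame -3: ATT GTC GCG CTC TCA ACG CTA GGA AAT TCA CAT TAC TCG GTC AGC — no ATG→stop ORF.
Longest ORF is 6 nt in frame +1 (positions 13–18).

+1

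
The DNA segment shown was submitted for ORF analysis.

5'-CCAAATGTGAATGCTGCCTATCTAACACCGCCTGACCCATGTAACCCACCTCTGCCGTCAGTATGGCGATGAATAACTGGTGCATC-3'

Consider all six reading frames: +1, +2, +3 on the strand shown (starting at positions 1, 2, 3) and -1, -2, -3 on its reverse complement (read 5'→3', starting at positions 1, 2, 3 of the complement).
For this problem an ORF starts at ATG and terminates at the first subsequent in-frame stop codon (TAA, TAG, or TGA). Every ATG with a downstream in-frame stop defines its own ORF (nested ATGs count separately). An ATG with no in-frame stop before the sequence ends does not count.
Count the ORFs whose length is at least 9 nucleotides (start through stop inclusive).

1

Reverse complement (5'→3'): GATGCACCAGTTATTCATCGCCATACTGACGGCAGAGGTGGGTTACATGGGTCAGGCGGTGTTAGATAGGCAGCATTCACATTTGG
Frame +1: CCA AAT GTG AAT GCT GCC TAT CTA ACA CCG CCT GAC CCA TGT AAC CCA CCT CTG CCG TCA GTA TGG CGA TGA ATA ACT GGT GCA — no ATG→stop ORF.
Frame +2: CAA ATG TGA ATG CTG CCT ATC TAA CAC CGC CTG ACC CAT GTA ACC CAC CTC TGC CGT CAG TAT GGC GAT GAA TAA CTG GTG CAT — ATG at 5, stop TGA at 8 → 6 nt; ATG at 11, stop TAA at 23 → 15 nt.
Frame +3: AAA TGT GAA TGC TGC CTA TCT AAC ACC GCC TGA CCC ATG TAA CCC ACC TCT GCC GTC AGT ATG GCG ATG AAT AAC TGG TGC ATC — ATG at 39, stop TAA at 42 → 6 nt.
Frame -1: GAT GCA CCA GTT ATT CAT CGC CAT ACT GAC GGC AGA GGT GGG TTA CAT GGG TCA GGC GGT GTT AGA TAG GCA GCA TTC ACA TTT — no ATG→stop ORF.
Frame -2: ATG CAC CAG TTA TTC ATC GCC ATA CTG ACG GCA GAG GTG GGT TAC ATG GGT CAG GCG GTG TTA GAT AGG CAG CAT TCA CAT TTG — no ATG→stop ORF.
Frame -3: TGC ACC AGT TAT TCA TCG CCA TAC TGA CGG CAG AGG TGG GTT ACA TGG GTC AGG CGG TGT TAG ATA GGC AGC ATT CAC ATT TGG — no ATG→stop ORF.
ORFs ≥ 9 nucleotides: frame +2 11–25 (15 nucleotides). Count = 1.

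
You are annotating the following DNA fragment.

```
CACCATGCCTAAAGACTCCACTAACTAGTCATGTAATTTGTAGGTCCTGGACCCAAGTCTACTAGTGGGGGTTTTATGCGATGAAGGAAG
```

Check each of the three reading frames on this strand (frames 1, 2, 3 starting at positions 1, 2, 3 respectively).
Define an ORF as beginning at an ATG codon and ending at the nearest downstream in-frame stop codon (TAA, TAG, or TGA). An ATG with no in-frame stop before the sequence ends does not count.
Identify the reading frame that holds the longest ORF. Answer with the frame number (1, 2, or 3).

Frame 1: CAC CAT GCC TAA AGA CTC CAC TAA CTA GTC ATG TAA TTT GTA GGT CCT GGA CCC AAG TCT ACT AGT GGG GGT TTT ATG CGA TGA AGG AAG — ATG at 31, stop TAA at 34 → 6 nt; ATG at 76, stop TGA at 82 → 9 nt.
Frame 2: ACC ATG CCT AAA GAC TCC ACT AAC TAG TCA TGT AAT TTG TAG GTC CTG GAC CCA AGT CTA CTA GTG GGG GTT TTA TGC GAT GAA GGA — ATG at 5, stop TAG at 26 → 24 nt.
Frame 3: CCA TGC CTA AAG ACT CCA CTA ACT AGT CAT GTA ATT TGT AGG TCC TGG ACC CAA GTC TAC TAG TGG GGG TTT TAT GCG ATG AAG GAA — no ATG→stop ORF.
Longest ORF is 24 nt in frame 2 (positions 5–28).

2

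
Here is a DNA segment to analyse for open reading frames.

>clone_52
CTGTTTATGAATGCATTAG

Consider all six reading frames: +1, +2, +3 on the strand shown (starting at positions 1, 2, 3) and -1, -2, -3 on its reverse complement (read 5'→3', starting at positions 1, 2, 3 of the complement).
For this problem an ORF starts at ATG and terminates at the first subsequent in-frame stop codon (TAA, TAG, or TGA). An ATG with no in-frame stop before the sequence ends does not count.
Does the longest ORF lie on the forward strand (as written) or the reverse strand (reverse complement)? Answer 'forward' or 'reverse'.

Reverse complement (5'→3'): CTAATGCATTCATAAACAG
Frame +1: CTG TTT ATG AAT GCA TTA — no ATG→stop ORF.
Frame +2: TGT TTA TGA ATG CAT TAG — ATG at 11, stop TAG at 17 → 9 nt.
Frame +3: GTT TAT GAA TGC ATT — no ATG→stop ORF.
Frame -1: CTA ATG CAT TCA TAA ACA — ATG at 4, stop TAA at 13 → 12 nt.
Frame -2: TAA TGC ATT CAT AAA CAG — no ATG→stop ORF.
Frame -3: AAT GCA TTC ATA AAC — no ATG→stop ORF.
Forward-strand max 9 nt; reverse-strand max 12 nt. The reverse strand has the longer ORF.

reverse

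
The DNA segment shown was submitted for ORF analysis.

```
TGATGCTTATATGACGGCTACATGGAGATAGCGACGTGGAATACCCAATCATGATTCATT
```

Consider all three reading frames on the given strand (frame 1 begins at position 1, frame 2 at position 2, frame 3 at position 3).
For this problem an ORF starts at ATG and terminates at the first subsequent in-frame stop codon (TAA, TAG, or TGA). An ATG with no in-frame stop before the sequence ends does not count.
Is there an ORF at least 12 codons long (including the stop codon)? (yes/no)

Frame 1: TGA TGC TTA TAT GAC GGC TAC ATG GAG ATA GCG ACG TGG AAT ACC CAA TCA TGA TTC ATT — ATG at 22, stop TGA at 52 → 33 nt.
Frame 2: GAT GCT TAT ATG ACG GCT ACA TGG AGA TAG CGA CGT GGA ATA CCC AAT CAT GAT TCA — ATG at 11, stop TAG at 29 → 21 nt.
Frame 3: ATG CTT ATA TGA CGG CTA CAT GGA GAT AGC GAC GTG GAA TAC CCA ATC ATG ATT CAT — ATG at 3, stop TGA at 12 → 12 nt.
Largest ORF found is 11 codons < 12, so no.

no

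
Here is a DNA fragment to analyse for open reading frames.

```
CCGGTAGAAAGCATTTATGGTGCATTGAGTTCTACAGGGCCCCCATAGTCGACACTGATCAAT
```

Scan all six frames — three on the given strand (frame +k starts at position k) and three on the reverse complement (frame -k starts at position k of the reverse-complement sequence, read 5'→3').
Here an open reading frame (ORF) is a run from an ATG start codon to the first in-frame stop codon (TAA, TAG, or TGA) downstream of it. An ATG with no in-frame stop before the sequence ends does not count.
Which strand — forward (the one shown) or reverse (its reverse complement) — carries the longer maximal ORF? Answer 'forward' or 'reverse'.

reverse

Reverse complement (5'→3'): ATTGATCAGTGTCGACTATGGGGGCCCTGTAGAACTCAATGCACCATAAATGCTTTCTACCGG
Frame +1: CCG GTA GAA AGC ATT TAT GGT GCA TTG AGT TCT ACA GGG CCC CCA TAG TCG ACA CTG ATC AAT — no ATG→stop ORF.
Frame +2: CGG TAG AAA GCA TTT ATG GTG CAT TGA GTT CTA CAG GGC CCC CAT AGT CGA CAC TGA TCA — ATG at 17, stop TGA at 26 → 12 nt.
Frame +3: GGT AGA AAG CAT TTA TGG TGC ATT GAG TTC TAC AGG GCC CCC ATA GTC GAC ACT GAT CAA — no ATG→stop ORF.
Frame -1: ATT GAT CAG TGT CGA CTA TGG GGG CCC TGT AGA ACT CAA TGC ACC ATA AAT GCT TTC TAC CGG — no ATG→stop ORF.
Frame -2: TTG ATC AGT GTC GAC TAT GGG GGC CCT GTA GAA CTC AAT GCA CCA TAA ATG CTT TCT ACC — no ATG→stop ORF.
Frame -3: TGA TCA GTG TCG ACT ATG GGG GCC CTG TAG AAC TCA ATG CAC CAT AAA TGC TTT CTA CCG — ATG at 18, stop TAG at 30 → 15 nt.
Forward-strand max 12 nt; reverse-strand max 15 nt. The reverse strand has the longer ORF.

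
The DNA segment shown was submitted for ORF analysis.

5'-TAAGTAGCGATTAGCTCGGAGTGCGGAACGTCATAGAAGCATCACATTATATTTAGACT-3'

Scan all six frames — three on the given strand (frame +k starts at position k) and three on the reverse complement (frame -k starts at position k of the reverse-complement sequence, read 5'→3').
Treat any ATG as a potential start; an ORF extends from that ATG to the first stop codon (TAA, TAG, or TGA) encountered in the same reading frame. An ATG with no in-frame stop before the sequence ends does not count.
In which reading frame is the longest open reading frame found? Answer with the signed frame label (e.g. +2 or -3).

-2

Reverse complement (5'→3'): AGTCTAAATATAATGTGATGCTTCTATGACGTTCCGCACTCCGAGCTAATCGCTACTTA
Frame +1: TAA GTA GCG ATT AGC TCG GAG TGC GGA ACG TCA TAG AAG CAT CAC ATT ATA TTT AGA — no ATG→stop ORF.
Frame +2: AAG TAG CGA TTA GCT CGG AGT GCG GAA CGT CAT AGA AGC ATC ACA TTA TAT TTA GAC — no ATG→stop ORF.
Frame +3: AGT AGC GAT TAG CTC GGA GTG CGG AAC GTC ATA GAA GCA TCA CAT TAT ATT TAG ACT — no ATG→stop ORF.
Frame -1: AGT CTA AAT ATA ATG TGA TGC TTC TAT GAC GTT CCG CAC TCC GAG CTA ATC GCT ACT — ATG at 13, stop TGA at 16 → 6 nt.
Frame -2: GTC TAA ATA TAA TGT GAT GCT TCT ATG ACG TTC CGC ACT CCG AGC TAA TCG CTA CTT — ATG at 26, stop TAA at 47 → 24 nt.
Frame -3: TCT AAA TAT AAT GTG ATG CTT CTA TGA CGT TCC GCA CTC CGA GCT AAT CGC TAC TTA — ATG at 18, stop TGA at 27 → 12 nt.
Longest ORF is 24 nt in frame -2 (positions 26–49).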